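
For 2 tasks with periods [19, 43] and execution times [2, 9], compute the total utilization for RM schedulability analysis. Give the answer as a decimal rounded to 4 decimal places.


Compute individual utilizations (exact fractions):
  Task 1: C/T = 2/19 (approx. 0.1053)
  Task 2: C/T = 9/43 (approx. 0.2093)
Total utilization U = 2/19 + 9/43 = 257/817
Rounded to 4 decimal places: U = 0.3146
RM (Liu & Layland) bound for 2 tasks = 0.828427; compare with U = 257/817 (approx. 0.314565)
U <= bound, so schedulable by RM sufficient condition.

0.3146


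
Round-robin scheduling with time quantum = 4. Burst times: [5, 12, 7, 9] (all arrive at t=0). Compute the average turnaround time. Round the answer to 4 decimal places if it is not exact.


Time quantum = 4
Execution trace:
  J1 runs 4 units, time = 4
  J2 runs 4 units, time = 8
  J3 runs 4 units, time = 12
  J4 runs 4 units, time = 16
  J1 runs 1 units, time = 17
  J2 runs 4 units, time = 21
  J3 runs 3 units, time = 24
  J4 runs 4 units, time = 28
  J2 runs 4 units, time = 32
  J4 runs 1 units, time = 33
Finish times: [17, 32, 24, 33]
Average turnaround = 106/4 = 26.5

26.5


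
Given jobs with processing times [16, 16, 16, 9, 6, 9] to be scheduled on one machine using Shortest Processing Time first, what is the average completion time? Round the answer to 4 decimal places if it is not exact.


Sort jobs by processing time (SPT order): [6, 9, 9, 16, 16, 16]
Compute completion times sequentially:
  Job 1: processing = 6, completes at 6
  Job 2: processing = 9, completes at 15
  Job 3: processing = 9, completes at 24
  Job 4: processing = 16, completes at 40
  Job 5: processing = 16, completes at 56
  Job 6: processing = 16, completes at 72
Sum of completion times = 213
Average completion time = 213/6 = 35.5

35.5


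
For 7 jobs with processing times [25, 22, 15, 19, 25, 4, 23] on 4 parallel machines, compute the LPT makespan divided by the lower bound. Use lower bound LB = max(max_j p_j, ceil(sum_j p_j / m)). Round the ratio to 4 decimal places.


LPT order: [25, 25, 23, 22, 19, 15, 4]
Machine loads after assignment: [29, 25, 38, 41]
LPT makespan = 41
Lower bound = max(max_job, ceil(total/4)) = max(25, 34) = 34
Ratio = 41 / 34 = 1.2059

1.2059


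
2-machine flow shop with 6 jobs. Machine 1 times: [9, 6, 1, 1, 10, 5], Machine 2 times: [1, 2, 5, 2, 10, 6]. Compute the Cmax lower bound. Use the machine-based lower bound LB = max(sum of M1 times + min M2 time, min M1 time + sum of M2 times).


LB1 = sum(M1 times) + min(M2 times) = 32 + 1 = 33
LB2 = min(M1 times) + sum(M2 times) = 1 + 26 = 27
Lower bound = max(LB1, LB2) = max(33, 27) = 33

33


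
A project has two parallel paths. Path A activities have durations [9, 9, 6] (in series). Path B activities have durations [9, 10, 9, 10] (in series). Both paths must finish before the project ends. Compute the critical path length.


Path A total = 9 + 9 + 6 = 24
Path B total = 9 + 10 + 9 + 10 = 38
Critical path = longest path = max(24, 38) = 38

38


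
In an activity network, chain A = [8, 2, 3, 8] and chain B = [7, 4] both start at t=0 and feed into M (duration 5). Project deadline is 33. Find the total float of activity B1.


Forward pass: ES(B1) = sum of predecessors on chain B = 0
EF = ES + duration = 0 + 7 = 7
Backward pass: LF(M) = deadline = 33; LS(M) = 33 - 5 = 28
LF(B1) = LS(M) - sum(successors on chain B) = 28 - 4 = 24
LS = LF - duration = 24 - 7 = 17
Total float = LS - ES = 17 - 0 = 17

17


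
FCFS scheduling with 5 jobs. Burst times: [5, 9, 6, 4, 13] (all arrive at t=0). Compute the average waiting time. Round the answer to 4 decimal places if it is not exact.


FCFS order (as given): [5, 9, 6, 4, 13]
Waiting times:
  Job 1: wait = 0
  Job 2: wait = 5
  Job 3: wait = 14
  Job 4: wait = 20
  Job 5: wait = 24
Sum of waiting times = 63
Average waiting time = 63/5 = 12.6

12.6


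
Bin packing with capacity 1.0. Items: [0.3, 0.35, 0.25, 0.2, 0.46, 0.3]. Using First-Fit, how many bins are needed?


Place items sequentially using First-Fit:
  Item 0.3 -> new Bin 1
  Item 0.35 -> Bin 1 (now 0.65)
  Item 0.25 -> Bin 1 (now 0.9)
  Item 0.2 -> new Bin 2
  Item 0.46 -> Bin 2 (now 0.66)
  Item 0.3 -> Bin 2 (now 0.96)
Total bins used = 2

2


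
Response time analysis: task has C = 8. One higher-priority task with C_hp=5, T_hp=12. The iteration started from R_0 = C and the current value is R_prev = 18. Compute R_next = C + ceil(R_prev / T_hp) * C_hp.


R_next = C + ceil(R_prev / T_hp) * C_hp
ceil(18 / 12) = ceil(1.5) = 2
Interference = 2 * 5 = 10
R_next = 8 + 10 = 18
R_next = R_prev, so the iteration has converged (response time = 18).

18


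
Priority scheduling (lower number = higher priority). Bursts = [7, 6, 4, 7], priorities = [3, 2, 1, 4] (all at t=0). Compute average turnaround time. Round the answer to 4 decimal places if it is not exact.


Sort by priority (ascending = highest first):
Order: [(1, 4), (2, 6), (3, 7), (4, 7)]
Completion times:
  Priority 1, burst=4, C=4
  Priority 2, burst=6, C=10
  Priority 3, burst=7, C=17
  Priority 4, burst=7, C=24
Average turnaround = 55/4 = 13.75

13.75


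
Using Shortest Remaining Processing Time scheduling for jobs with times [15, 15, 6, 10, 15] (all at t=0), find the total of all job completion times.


Since all jobs arrive at t=0, SRPT equals SPT ordering.
SPT order: [6, 10, 15, 15, 15]
Completion times:
  Job 1: p=6, C=6
  Job 2: p=10, C=16
  Job 3: p=15, C=31
  Job 4: p=15, C=46
  Job 5: p=15, C=61
Total completion time = 6 + 16 + 31 + 46 + 61 = 160

160


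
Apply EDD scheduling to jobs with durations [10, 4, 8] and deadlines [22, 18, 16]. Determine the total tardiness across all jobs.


Sort by due date (EDD order): [(8, 16), (4, 18), (10, 22)]
Compute completion times and tardiness:
  Job 1: p=8, d=16, C=8, tardiness=max(0,8-16)=0
  Job 2: p=4, d=18, C=12, tardiness=max(0,12-18)=0
  Job 3: p=10, d=22, C=22, tardiness=max(0,22-22)=0
Total tardiness = 0

0


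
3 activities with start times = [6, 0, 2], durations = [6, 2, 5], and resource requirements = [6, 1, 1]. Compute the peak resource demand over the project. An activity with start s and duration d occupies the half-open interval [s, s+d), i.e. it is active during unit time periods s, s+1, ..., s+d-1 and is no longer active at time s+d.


Each activity i is active on [start_i, start_i + duration_i).
Compute total resource usage per time slot:
  t=0: active resources = [1], total = 1
  t=1: active resources = [1], total = 1
  t=2: active resources = [1], total = 1
  t=3: active resources = [1], total = 1
  t=4: active resources = [1], total = 1
  t=5: active resources = [1], total = 1
  t=6: active resources = [6, 1], total = 7
  t=7: active resources = [6], total = 6
  t=8: active resources = [6], total = 6
  t=9: active resources = [6], total = 6
  t=10: active resources = [6], total = 6
  t=11: active resources = [6], total = 6
Peak resource demand = 7

7


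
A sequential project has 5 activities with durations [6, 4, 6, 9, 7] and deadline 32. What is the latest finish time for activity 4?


LF(activity 4) = deadline - sum of successor durations
Successors: activities 5 through 5 with durations [7]
Sum of successor durations = 7
LF = 32 - 7 = 25

25


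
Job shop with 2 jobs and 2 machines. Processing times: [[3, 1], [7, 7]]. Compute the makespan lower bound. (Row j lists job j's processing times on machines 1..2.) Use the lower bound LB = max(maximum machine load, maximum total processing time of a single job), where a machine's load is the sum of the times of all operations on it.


Machine loads:
  Machine 1: 3 + 7 = 10
  Machine 2: 1 + 7 = 8
Max machine load = 10
Job totals:
  Job 1: 4
  Job 2: 14
Max job total = 14
Lower bound = max(10, 14) = 14

14


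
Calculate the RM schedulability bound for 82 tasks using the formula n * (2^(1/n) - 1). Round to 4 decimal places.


Compute 2^(1/82) = 1.0084888420
Subtract 1: 1.0084888420 - 1 = 0.0084888420
Multiply by n: 82 * 0.0084888420 = 0.6960850440
Round to 4 dp: 0.6961

0.6961


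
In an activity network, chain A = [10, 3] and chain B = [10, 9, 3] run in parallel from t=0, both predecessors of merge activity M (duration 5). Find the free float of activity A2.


ES(A2) = sum of predecessors on chain A = 10
EF(A2) = ES + duration = 10 + 3 = 13
Successor of A2 is M. ES(M) = max(sum(A), sum(B)) = max(13, 22) = 22
Free float = ES(successor) - EF(current) = 22 - 13 = 9

9


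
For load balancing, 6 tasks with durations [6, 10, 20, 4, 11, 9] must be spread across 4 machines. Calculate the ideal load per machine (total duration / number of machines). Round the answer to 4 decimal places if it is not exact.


Total processing time = 6 + 10 + 20 + 4 + 11 + 9 = 60
Number of machines = 4
Ideal balanced load = 60 / 4 = 15.0

15.0


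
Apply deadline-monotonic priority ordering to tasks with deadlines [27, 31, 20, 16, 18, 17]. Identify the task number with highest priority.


Sort tasks by relative deadline (ascending):
  Task 4: deadline = 16
  Task 6: deadline = 17
  Task 5: deadline = 18
  Task 3: deadline = 20
  Task 1: deadline = 27
  Task 2: deadline = 31
Priority order (highest first): [4, 6, 5, 3, 1, 2]
Highest priority task = 4

4


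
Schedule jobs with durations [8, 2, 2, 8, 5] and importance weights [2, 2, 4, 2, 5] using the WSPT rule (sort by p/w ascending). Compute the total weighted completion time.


Compute p/w ratios and sort ascending (WSPT): [(2, 4), (2, 2), (5, 5), (8, 2), (8, 2)]
Compute weighted completion times:
  Job (p=2,w=4): C=2, w*C=4*2=8
  Job (p=2,w=2): C=4, w*C=2*4=8
  Job (p=5,w=5): C=9, w*C=5*9=45
  Job (p=8,w=2): C=17, w*C=2*17=34
  Job (p=8,w=2): C=25, w*C=2*25=50
Total weighted completion time = 145

145


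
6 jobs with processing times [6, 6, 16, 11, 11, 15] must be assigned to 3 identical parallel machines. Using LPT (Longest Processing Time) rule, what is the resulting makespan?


Sort jobs in decreasing order (LPT): [16, 15, 11, 11, 6, 6]
Assign each job to the least loaded machine:
  Machine 1: jobs [16, 6], load = 22
  Machine 2: jobs [15, 6], load = 21
  Machine 3: jobs [11, 11], load = 22
Makespan = max load = 22

22


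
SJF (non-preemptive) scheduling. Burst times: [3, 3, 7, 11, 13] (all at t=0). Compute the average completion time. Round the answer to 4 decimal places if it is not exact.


SJF order (ascending): [3, 3, 7, 11, 13]
Completion times:
  Job 1: burst=3, C=3
  Job 2: burst=3, C=6
  Job 3: burst=7, C=13
  Job 4: burst=11, C=24
  Job 5: burst=13, C=37
Average completion = 83/5 = 16.6

16.6


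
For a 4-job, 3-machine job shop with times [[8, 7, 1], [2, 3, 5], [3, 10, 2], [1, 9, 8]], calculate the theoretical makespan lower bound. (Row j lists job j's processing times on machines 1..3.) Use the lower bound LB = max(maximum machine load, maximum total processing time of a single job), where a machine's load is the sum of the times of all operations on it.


Machine loads:
  Machine 1: 8 + 2 + 3 + 1 = 14
  Machine 2: 7 + 3 + 10 + 9 = 29
  Machine 3: 1 + 5 + 2 + 8 = 16
Max machine load = 29
Job totals:
  Job 1: 16
  Job 2: 10
  Job 3: 15
  Job 4: 18
Max job total = 18
Lower bound = max(29, 18) = 29

29


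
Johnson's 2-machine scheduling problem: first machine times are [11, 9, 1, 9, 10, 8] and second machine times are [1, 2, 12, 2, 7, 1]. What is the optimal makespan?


Apply Johnson's rule:
  Group 1 (a <= b): [(3, 1, 12)]
  Group 2 (a > b): [(5, 10, 7), (2, 9, 2), (4, 9, 2), (1, 11, 1), (6, 8, 1)]
Optimal job order: [3, 5, 2, 4, 1, 6]
Schedule:
  Job 3: M1 done at 1, M2 done at 13
  Job 5: M1 done at 11, M2 done at 20
  Job 2: M1 done at 20, M2 done at 22
  Job 4: M1 done at 29, M2 done at 31
  Job 1: M1 done at 40, M2 done at 41
  Job 6: M1 done at 48, M2 done at 49
Makespan = 49

49


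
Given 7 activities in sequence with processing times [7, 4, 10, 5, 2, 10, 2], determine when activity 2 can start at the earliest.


Activity 2 starts after activities 1 through 1 complete.
Predecessor durations: [7]
ES = 7 = 7

7


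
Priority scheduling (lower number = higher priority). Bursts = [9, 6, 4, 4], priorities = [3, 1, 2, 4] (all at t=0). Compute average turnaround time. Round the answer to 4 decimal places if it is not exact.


Sort by priority (ascending = highest first):
Order: [(1, 6), (2, 4), (3, 9), (4, 4)]
Completion times:
  Priority 1, burst=6, C=6
  Priority 2, burst=4, C=10
  Priority 3, burst=9, C=19
  Priority 4, burst=4, C=23
Average turnaround = 58/4 = 14.5

14.5


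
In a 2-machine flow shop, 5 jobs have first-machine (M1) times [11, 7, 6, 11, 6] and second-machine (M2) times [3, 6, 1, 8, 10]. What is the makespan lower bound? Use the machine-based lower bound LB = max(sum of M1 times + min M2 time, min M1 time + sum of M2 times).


LB1 = sum(M1 times) + min(M2 times) = 41 + 1 = 42
LB2 = min(M1 times) + sum(M2 times) = 6 + 28 = 34
Lower bound = max(LB1, LB2) = max(42, 34) = 42

42


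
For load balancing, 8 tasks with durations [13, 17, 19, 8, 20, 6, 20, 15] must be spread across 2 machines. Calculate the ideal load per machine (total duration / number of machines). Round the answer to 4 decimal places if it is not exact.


Total processing time = 13 + 17 + 19 + 8 + 20 + 6 + 20 + 15 = 118
Number of machines = 2
Ideal balanced load = 118 / 2 = 59.0

59.0


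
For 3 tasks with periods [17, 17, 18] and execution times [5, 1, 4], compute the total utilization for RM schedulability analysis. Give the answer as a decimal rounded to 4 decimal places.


Compute individual utilizations (exact fractions):
  Task 1: C/T = 5/17 (approx. 0.2941)
  Task 2: C/T = 1/17 (approx. 0.0588)
  Task 3: C/T = 4/18 = 2/9 (approx. 0.2222)
Total utilization U = 5/17 + 1/17 + 2/9 = 88/153
Rounded to 4 decimal places: U = 0.5752
RM (Liu & Layland) bound for 3 tasks = 0.779763; compare with U = 88/153 (approx. 0.575163)
U <= bound, so schedulable by RM sufficient condition.

0.5752


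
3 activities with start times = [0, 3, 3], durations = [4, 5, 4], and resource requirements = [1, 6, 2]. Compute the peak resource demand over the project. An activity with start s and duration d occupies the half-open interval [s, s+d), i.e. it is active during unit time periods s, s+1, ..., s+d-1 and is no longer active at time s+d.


Each activity i is active on [start_i, start_i + duration_i).
Compute total resource usage per time slot:
  t=0: active resources = [1], total = 1
  t=1: active resources = [1], total = 1
  t=2: active resources = [1], total = 1
  t=3: active resources = [1, 6, 2], total = 9
  t=4: active resources = [6, 2], total = 8
  t=5: active resources = [6, 2], total = 8
  t=6: active resources = [6, 2], total = 8
  t=7: active resources = [6], total = 6
Peak resource demand = 9

9


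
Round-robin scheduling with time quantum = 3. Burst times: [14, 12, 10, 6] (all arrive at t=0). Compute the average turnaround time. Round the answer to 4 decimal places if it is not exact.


Time quantum = 3
Execution trace:
  J1 runs 3 units, time = 3
  J2 runs 3 units, time = 6
  J3 runs 3 units, time = 9
  J4 runs 3 units, time = 12
  J1 runs 3 units, time = 15
  J2 runs 3 units, time = 18
  J3 runs 3 units, time = 21
  J4 runs 3 units, time = 24
  J1 runs 3 units, time = 27
  J2 runs 3 units, time = 30
  J3 runs 3 units, time = 33
  J1 runs 3 units, time = 36
  J2 runs 3 units, time = 39
  J3 runs 1 units, time = 40
  J1 runs 2 units, time = 42
Finish times: [42, 39, 40, 24]
Average turnaround = 145/4 = 36.25

36.25


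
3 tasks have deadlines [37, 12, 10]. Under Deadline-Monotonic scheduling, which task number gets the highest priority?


Sort tasks by relative deadline (ascending):
  Task 3: deadline = 10
  Task 2: deadline = 12
  Task 1: deadline = 37
Priority order (highest first): [3, 2, 1]
Highest priority task = 3

3


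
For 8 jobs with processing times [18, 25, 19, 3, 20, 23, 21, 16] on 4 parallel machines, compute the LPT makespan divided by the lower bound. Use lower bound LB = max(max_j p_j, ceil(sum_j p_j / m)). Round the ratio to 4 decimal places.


LPT order: [25, 23, 21, 20, 19, 18, 16, 3]
Machine loads after assignment: [28, 39, 39, 39]
LPT makespan = 39
Lower bound = max(max_job, ceil(total/4)) = max(25, 37) = 37
Ratio = 39 / 37 = 1.0541

1.0541


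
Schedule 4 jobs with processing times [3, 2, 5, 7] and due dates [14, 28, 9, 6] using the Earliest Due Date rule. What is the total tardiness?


Sort by due date (EDD order): [(7, 6), (5, 9), (3, 14), (2, 28)]
Compute completion times and tardiness:
  Job 1: p=7, d=6, C=7, tardiness=max(0,7-6)=1
  Job 2: p=5, d=9, C=12, tardiness=max(0,12-9)=3
  Job 3: p=3, d=14, C=15, tardiness=max(0,15-14)=1
  Job 4: p=2, d=28, C=17, tardiness=max(0,17-28)=0
Total tardiness = 5

5


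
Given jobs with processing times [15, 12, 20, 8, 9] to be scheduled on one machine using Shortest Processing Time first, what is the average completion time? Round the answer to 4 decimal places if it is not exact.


Sort jobs by processing time (SPT order): [8, 9, 12, 15, 20]
Compute completion times sequentially:
  Job 1: processing = 8, completes at 8
  Job 2: processing = 9, completes at 17
  Job 3: processing = 12, completes at 29
  Job 4: processing = 15, completes at 44
  Job 5: processing = 20, completes at 64
Sum of completion times = 162
Average completion time = 162/5 = 32.4

32.4


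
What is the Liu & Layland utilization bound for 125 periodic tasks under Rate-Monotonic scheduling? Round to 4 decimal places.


Compute 2^(1/125) = 1.0055605804
Subtract 1: 1.0055605804 - 1 = 0.0055605804
Multiply by n: 125 * 0.0055605804 = 0.6950725500
Round to 4 dp: 0.6951

0.6951


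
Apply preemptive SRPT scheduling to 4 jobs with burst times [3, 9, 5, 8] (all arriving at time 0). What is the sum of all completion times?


Since all jobs arrive at t=0, SRPT equals SPT ordering.
SPT order: [3, 5, 8, 9]
Completion times:
  Job 1: p=3, C=3
  Job 2: p=5, C=8
  Job 3: p=8, C=16
  Job 4: p=9, C=25
Total completion time = 3 + 8 + 16 + 25 = 52

52


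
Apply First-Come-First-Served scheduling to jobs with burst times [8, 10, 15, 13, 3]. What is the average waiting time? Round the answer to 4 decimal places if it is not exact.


FCFS order (as given): [8, 10, 15, 13, 3]
Waiting times:
  Job 1: wait = 0
  Job 2: wait = 8
  Job 3: wait = 18
  Job 4: wait = 33
  Job 5: wait = 46
Sum of waiting times = 105
Average waiting time = 105/5 = 21.0

21.0


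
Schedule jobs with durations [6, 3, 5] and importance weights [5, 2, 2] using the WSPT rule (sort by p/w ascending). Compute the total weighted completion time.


Compute p/w ratios and sort ascending (WSPT): [(6, 5), (3, 2), (5, 2)]
Compute weighted completion times:
  Job (p=6,w=5): C=6, w*C=5*6=30
  Job (p=3,w=2): C=9, w*C=2*9=18
  Job (p=5,w=2): C=14, w*C=2*14=28
Total weighted completion time = 76

76


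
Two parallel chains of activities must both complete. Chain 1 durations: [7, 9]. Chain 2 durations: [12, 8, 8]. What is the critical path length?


Path A total = 7 + 9 = 16
Path B total = 12 + 8 + 8 = 28
Critical path = longest path = max(16, 28) = 28

28


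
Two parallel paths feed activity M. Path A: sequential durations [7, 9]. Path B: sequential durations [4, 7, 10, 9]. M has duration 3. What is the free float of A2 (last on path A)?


ES(A2) = sum of predecessors on chain A = 7
EF(A2) = ES + duration = 7 + 9 = 16
Successor of A2 is M. ES(M) = max(sum(A), sum(B)) = max(16, 30) = 30
Free float = ES(successor) - EF(current) = 30 - 16 = 14

14


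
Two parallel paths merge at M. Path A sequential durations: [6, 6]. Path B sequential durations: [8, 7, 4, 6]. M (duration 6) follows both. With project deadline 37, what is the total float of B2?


Forward pass: ES(B2) = sum of predecessors on chain B = 8
EF = ES + duration = 8 + 7 = 15
Backward pass: LF(M) = deadline = 37; LS(M) = 37 - 6 = 31
LF(B2) = LS(M) - sum(successors on chain B) = 31 - 10 = 21
LS = LF - duration = 21 - 7 = 14
Total float = LS - ES = 14 - 8 = 6

6


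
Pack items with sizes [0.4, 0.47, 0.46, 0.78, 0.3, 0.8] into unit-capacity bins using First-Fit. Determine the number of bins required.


Place items sequentially using First-Fit:
  Item 0.4 -> new Bin 1
  Item 0.47 -> Bin 1 (now 0.87)
  Item 0.46 -> new Bin 2
  Item 0.78 -> new Bin 3
  Item 0.3 -> Bin 2 (now 0.76)
  Item 0.8 -> new Bin 4
Total bins used = 4

4


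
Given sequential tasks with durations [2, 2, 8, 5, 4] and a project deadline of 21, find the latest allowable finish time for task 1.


LF(activity 1) = deadline - sum of successor durations
Successors: activities 2 through 5 with durations [2, 8, 5, 4]
Sum of successor durations = 19
LF = 21 - 19 = 2

2


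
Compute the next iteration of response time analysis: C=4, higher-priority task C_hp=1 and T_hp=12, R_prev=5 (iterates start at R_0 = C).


R_next = C + ceil(R_prev / T_hp) * C_hp
ceil(5 / 12) = ceil(0.4167) = 1
Interference = 1 * 1 = 1
R_next = 4 + 1 = 5
R_next = R_prev, so the iteration has converged (response time = 5).

5


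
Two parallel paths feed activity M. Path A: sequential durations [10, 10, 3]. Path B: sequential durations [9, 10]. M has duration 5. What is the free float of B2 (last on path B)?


ES(B2) = sum of predecessors on chain B = 9
EF(B2) = ES + duration = 9 + 10 = 19
Successor of B2 is M. ES(M) = max(sum(A), sum(B)) = max(23, 19) = 23
Free float = ES(successor) - EF(current) = 23 - 19 = 4

4


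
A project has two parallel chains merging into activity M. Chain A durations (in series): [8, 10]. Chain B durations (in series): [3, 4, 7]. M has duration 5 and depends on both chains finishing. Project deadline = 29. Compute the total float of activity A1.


Forward pass: ES(A1) = sum of predecessors on chain A = 0
EF = ES + duration = 0 + 8 = 8
Backward pass: LF(M) = deadline = 29; LS(M) = 29 - 5 = 24
LF(A1) = LS(M) - sum(successors on chain A) = 24 - 10 = 14
LS = LF - duration = 14 - 8 = 6
Total float = LS - ES = 6 - 0 = 6

6


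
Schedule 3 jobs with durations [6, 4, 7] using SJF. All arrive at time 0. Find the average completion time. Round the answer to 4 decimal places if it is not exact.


SJF order (ascending): [4, 6, 7]
Completion times:
  Job 1: burst=4, C=4
  Job 2: burst=6, C=10
  Job 3: burst=7, C=17
Average completion = 31/3 = 10.3333

10.3333


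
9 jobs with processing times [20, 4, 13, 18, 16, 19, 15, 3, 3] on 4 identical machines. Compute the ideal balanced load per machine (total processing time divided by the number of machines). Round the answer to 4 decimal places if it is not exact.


Total processing time = 20 + 4 + 13 + 18 + 16 + 19 + 15 + 3 + 3 = 111
Number of machines = 4
Ideal balanced load = 111 / 4 = 27.75

27.75


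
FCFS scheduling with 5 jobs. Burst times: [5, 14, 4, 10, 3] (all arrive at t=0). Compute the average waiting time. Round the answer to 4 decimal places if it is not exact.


FCFS order (as given): [5, 14, 4, 10, 3]
Waiting times:
  Job 1: wait = 0
  Job 2: wait = 5
  Job 3: wait = 19
  Job 4: wait = 23
  Job 5: wait = 33
Sum of waiting times = 80
Average waiting time = 80/5 = 16.0

16.0


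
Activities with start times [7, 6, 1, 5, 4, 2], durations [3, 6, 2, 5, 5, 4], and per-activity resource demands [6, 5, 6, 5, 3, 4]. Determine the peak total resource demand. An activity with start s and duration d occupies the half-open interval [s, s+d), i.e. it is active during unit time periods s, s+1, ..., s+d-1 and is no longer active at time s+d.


Each activity i is active on [start_i, start_i + duration_i).
Compute total resource usage per time slot:
  t=0: active resources = [], total = 0
  t=1: active resources = [6], total = 6
  t=2: active resources = [6, 4], total = 10
  t=3: active resources = [4], total = 4
  t=4: active resources = [3, 4], total = 7
  t=5: active resources = [5, 3, 4], total = 12
  t=6: active resources = [5, 5, 3], total = 13
  t=7: active resources = [6, 5, 5, 3], total = 19
  t=8: active resources = [6, 5, 5, 3], total = 19
  t=9: active resources = [6, 5, 5], total = 16
  t=10: active resources = [5], total = 5
  t=11: active resources = [5], total = 5
Peak resource demand = 19

19


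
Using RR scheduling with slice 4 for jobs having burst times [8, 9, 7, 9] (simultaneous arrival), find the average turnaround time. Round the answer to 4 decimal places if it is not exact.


Time quantum = 4
Execution trace:
  J1 runs 4 units, time = 4
  J2 runs 4 units, time = 8
  J3 runs 4 units, time = 12
  J4 runs 4 units, time = 16
  J1 runs 4 units, time = 20
  J2 runs 4 units, time = 24
  J3 runs 3 units, time = 27
  J4 runs 4 units, time = 31
  J2 runs 1 units, time = 32
  J4 runs 1 units, time = 33
Finish times: [20, 32, 27, 33]
Average turnaround = 112/4 = 28.0

28.0


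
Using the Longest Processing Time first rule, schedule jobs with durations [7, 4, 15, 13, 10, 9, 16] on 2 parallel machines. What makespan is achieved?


Sort jobs in decreasing order (LPT): [16, 15, 13, 10, 9, 7, 4]
Assign each job to the least loaded machine:
  Machine 1: jobs [16, 10, 9, 4], load = 39
  Machine 2: jobs [15, 13, 7], load = 35
Makespan = max load = 39

39


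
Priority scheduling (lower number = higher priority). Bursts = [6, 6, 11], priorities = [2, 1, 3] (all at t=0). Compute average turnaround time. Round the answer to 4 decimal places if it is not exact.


Sort by priority (ascending = highest first):
Order: [(1, 6), (2, 6), (3, 11)]
Completion times:
  Priority 1, burst=6, C=6
  Priority 2, burst=6, C=12
  Priority 3, burst=11, C=23
Average turnaround = 41/3 = 13.6667

13.6667


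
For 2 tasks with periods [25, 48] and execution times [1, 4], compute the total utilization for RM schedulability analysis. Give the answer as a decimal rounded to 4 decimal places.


Compute individual utilizations (exact fractions):
  Task 1: C/T = 1/25 (approx. 0.04)
  Task 2: C/T = 4/48 = 1/12 (approx. 0.0833)
Total utilization U = 1/25 + 1/12 = 37/300
Rounded to 4 decimal places: U = 0.1233
RM (Liu & Layland) bound for 2 tasks = 0.828427; compare with U = 37/300 (approx. 0.123333)
U <= bound, so schedulable by RM sufficient condition.

0.1233


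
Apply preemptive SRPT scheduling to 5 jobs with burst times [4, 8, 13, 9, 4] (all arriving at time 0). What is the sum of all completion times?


Since all jobs arrive at t=0, SRPT equals SPT ordering.
SPT order: [4, 4, 8, 9, 13]
Completion times:
  Job 1: p=4, C=4
  Job 2: p=4, C=8
  Job 3: p=8, C=16
  Job 4: p=9, C=25
  Job 5: p=13, C=38
Total completion time = 4 + 8 + 16 + 25 + 38 = 91

91


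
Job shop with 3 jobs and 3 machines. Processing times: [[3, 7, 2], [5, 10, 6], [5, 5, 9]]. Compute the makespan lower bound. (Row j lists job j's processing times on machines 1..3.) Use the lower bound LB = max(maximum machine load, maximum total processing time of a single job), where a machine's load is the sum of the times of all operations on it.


Machine loads:
  Machine 1: 3 + 5 + 5 = 13
  Machine 2: 7 + 10 + 5 = 22
  Machine 3: 2 + 6 + 9 = 17
Max machine load = 22
Job totals:
  Job 1: 12
  Job 2: 21
  Job 3: 19
Max job total = 21
Lower bound = max(22, 21) = 22

22


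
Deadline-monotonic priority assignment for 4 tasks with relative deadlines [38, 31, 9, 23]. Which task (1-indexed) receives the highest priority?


Sort tasks by relative deadline (ascending):
  Task 3: deadline = 9
  Task 4: deadline = 23
  Task 2: deadline = 31
  Task 1: deadline = 38
Priority order (highest first): [3, 4, 2, 1]
Highest priority task = 3

3


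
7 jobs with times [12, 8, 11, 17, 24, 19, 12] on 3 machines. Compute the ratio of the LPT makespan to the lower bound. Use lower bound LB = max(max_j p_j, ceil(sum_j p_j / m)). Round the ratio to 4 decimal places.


LPT order: [24, 19, 17, 12, 12, 11, 8]
Machine loads after assignment: [35, 31, 37]
LPT makespan = 37
Lower bound = max(max_job, ceil(total/3)) = max(24, 35) = 35
Ratio = 37 / 35 = 1.0571

1.0571


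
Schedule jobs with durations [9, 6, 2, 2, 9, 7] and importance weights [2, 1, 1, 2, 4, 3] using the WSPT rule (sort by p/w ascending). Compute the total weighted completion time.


Compute p/w ratios and sort ascending (WSPT): [(2, 2), (2, 1), (9, 4), (7, 3), (9, 2), (6, 1)]
Compute weighted completion times:
  Job (p=2,w=2): C=2, w*C=2*2=4
  Job (p=2,w=1): C=4, w*C=1*4=4
  Job (p=9,w=4): C=13, w*C=4*13=52
  Job (p=7,w=3): C=20, w*C=3*20=60
  Job (p=9,w=2): C=29, w*C=2*29=58
  Job (p=6,w=1): C=35, w*C=1*35=35
Total weighted completion time = 213

213


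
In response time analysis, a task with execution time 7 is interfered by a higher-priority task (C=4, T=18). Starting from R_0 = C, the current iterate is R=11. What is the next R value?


R_next = C + ceil(R_prev / T_hp) * C_hp
ceil(11 / 18) = ceil(0.6111) = 1
Interference = 1 * 4 = 4
R_next = 7 + 4 = 11
R_next = R_prev, so the iteration has converged (response time = 11).

11


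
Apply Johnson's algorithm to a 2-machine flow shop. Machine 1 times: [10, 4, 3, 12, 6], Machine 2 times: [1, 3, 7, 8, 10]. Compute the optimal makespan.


Apply Johnson's rule:
  Group 1 (a <= b): [(3, 3, 7), (5, 6, 10)]
  Group 2 (a > b): [(4, 12, 8), (2, 4, 3), (1, 10, 1)]
Optimal job order: [3, 5, 4, 2, 1]
Schedule:
  Job 3: M1 done at 3, M2 done at 10
  Job 5: M1 done at 9, M2 done at 20
  Job 4: M1 done at 21, M2 done at 29
  Job 2: M1 done at 25, M2 done at 32
  Job 1: M1 done at 35, M2 done at 36
Makespan = 36

36


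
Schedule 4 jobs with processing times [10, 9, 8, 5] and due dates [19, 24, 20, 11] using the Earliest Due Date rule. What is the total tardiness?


Sort by due date (EDD order): [(5, 11), (10, 19), (8, 20), (9, 24)]
Compute completion times and tardiness:
  Job 1: p=5, d=11, C=5, tardiness=max(0,5-11)=0
  Job 2: p=10, d=19, C=15, tardiness=max(0,15-19)=0
  Job 3: p=8, d=20, C=23, tardiness=max(0,23-20)=3
  Job 4: p=9, d=24, C=32, tardiness=max(0,32-24)=8
Total tardiness = 11

11


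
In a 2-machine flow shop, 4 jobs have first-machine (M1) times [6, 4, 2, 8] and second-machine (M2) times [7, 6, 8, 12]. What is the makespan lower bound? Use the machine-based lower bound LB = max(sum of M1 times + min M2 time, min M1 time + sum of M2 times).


LB1 = sum(M1 times) + min(M2 times) = 20 + 6 = 26
LB2 = min(M1 times) + sum(M2 times) = 2 + 33 = 35
Lower bound = max(LB1, LB2) = max(26, 35) = 35

35


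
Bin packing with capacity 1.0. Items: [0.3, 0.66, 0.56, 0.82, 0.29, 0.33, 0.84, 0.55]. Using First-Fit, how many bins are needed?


Place items sequentially using First-Fit:
  Item 0.3 -> new Bin 1
  Item 0.66 -> Bin 1 (now 0.96)
  Item 0.56 -> new Bin 2
  Item 0.82 -> new Bin 3
  Item 0.29 -> Bin 2 (now 0.85)
  Item 0.33 -> new Bin 4
  Item 0.84 -> new Bin 5
  Item 0.55 -> Bin 4 (now 0.88)
Total bins used = 5

5


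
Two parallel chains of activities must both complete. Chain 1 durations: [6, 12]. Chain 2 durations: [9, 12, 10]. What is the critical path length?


Path A total = 6 + 12 = 18
Path B total = 9 + 12 + 10 = 31
Critical path = longest path = max(18, 31) = 31

31


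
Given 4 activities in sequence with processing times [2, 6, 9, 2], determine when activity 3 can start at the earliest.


Activity 3 starts after activities 1 through 2 complete.
Predecessor durations: [2, 6]
ES = 2 + 6 = 8

8


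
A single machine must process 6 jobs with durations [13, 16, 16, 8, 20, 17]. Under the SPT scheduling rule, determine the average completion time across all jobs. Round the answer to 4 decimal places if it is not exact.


Sort jobs by processing time (SPT order): [8, 13, 16, 16, 17, 20]
Compute completion times sequentially:
  Job 1: processing = 8, completes at 8
  Job 2: processing = 13, completes at 21
  Job 3: processing = 16, completes at 37
  Job 4: processing = 16, completes at 53
  Job 5: processing = 17, completes at 70
  Job 6: processing = 20, completes at 90
Sum of completion times = 279
Average completion time = 279/6 = 46.5

46.5


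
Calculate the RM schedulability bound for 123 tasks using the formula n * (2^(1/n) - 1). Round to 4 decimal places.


Compute 2^(1/123) = 1.0056512513
Subtract 1: 1.0056512513 - 1 = 0.0056512513
Multiply by n: 123 * 0.0056512513 = 0.6951039099
Round to 4 dp: 0.6951

0.6951


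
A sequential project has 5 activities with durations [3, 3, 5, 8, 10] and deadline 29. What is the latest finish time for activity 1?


LF(activity 1) = deadline - sum of successor durations
Successors: activities 2 through 5 with durations [3, 5, 8, 10]
Sum of successor durations = 26
LF = 29 - 26 = 3

3


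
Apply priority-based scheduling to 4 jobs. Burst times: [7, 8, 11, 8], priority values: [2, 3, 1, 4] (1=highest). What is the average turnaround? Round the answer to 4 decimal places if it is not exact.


Sort by priority (ascending = highest first):
Order: [(1, 11), (2, 7), (3, 8), (4, 8)]
Completion times:
  Priority 1, burst=11, C=11
  Priority 2, burst=7, C=18
  Priority 3, burst=8, C=26
  Priority 4, burst=8, C=34
Average turnaround = 89/4 = 22.25

22.25


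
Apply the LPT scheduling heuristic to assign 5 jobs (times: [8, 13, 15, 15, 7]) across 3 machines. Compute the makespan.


Sort jobs in decreasing order (LPT): [15, 15, 13, 8, 7]
Assign each job to the least loaded machine:
  Machine 1: jobs [15, 7], load = 22
  Machine 2: jobs [15], load = 15
  Machine 3: jobs [13, 8], load = 21
Makespan = max load = 22

22


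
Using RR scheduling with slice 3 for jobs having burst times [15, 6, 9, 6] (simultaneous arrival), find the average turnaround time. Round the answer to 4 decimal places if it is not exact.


Time quantum = 3
Execution trace:
  J1 runs 3 units, time = 3
  J2 runs 3 units, time = 6
  J3 runs 3 units, time = 9
  J4 runs 3 units, time = 12
  J1 runs 3 units, time = 15
  J2 runs 3 units, time = 18
  J3 runs 3 units, time = 21
  J4 runs 3 units, time = 24
  J1 runs 3 units, time = 27
  J3 runs 3 units, time = 30
  J1 runs 3 units, time = 33
  J1 runs 3 units, time = 36
Finish times: [36, 18, 30, 24]
Average turnaround = 108/4 = 27.0

27.0


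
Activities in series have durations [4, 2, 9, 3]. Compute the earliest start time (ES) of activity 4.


Activity 4 starts after activities 1 through 3 complete.
Predecessor durations: [4, 2, 9]
ES = 4 + 2 + 9 = 15

15


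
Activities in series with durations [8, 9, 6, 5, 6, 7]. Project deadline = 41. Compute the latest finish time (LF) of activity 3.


LF(activity 3) = deadline - sum of successor durations
Successors: activities 4 through 6 with durations [5, 6, 7]
Sum of successor durations = 18
LF = 41 - 18 = 23

23


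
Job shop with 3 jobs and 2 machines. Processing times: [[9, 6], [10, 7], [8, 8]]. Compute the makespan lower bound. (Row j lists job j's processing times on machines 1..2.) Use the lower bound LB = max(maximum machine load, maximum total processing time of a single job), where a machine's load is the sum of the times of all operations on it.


Machine loads:
  Machine 1: 9 + 10 + 8 = 27
  Machine 2: 6 + 7 + 8 = 21
Max machine load = 27
Job totals:
  Job 1: 15
  Job 2: 17
  Job 3: 16
Max job total = 17
Lower bound = max(27, 17) = 27

27


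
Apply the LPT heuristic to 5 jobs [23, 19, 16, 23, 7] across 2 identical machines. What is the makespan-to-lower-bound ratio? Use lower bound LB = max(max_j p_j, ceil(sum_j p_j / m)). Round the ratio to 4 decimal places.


LPT order: [23, 23, 19, 16, 7]
Machine loads after assignment: [42, 46]
LPT makespan = 46
Lower bound = max(max_job, ceil(total/2)) = max(23, 44) = 44
Ratio = 46 / 44 = 1.0455

1.0455


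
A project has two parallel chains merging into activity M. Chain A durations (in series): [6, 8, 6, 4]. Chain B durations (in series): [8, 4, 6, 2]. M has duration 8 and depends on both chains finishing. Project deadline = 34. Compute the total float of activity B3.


Forward pass: ES(B3) = sum of predecessors on chain B = 12
EF = ES + duration = 12 + 6 = 18
Backward pass: LF(M) = deadline = 34; LS(M) = 34 - 8 = 26
LF(B3) = LS(M) - sum(successors on chain B) = 26 - 2 = 24
LS = LF - duration = 24 - 6 = 18
Total float = LS - ES = 18 - 12 = 6

6


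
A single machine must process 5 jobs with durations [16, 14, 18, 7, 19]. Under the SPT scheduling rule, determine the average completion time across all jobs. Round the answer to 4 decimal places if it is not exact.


Sort jobs by processing time (SPT order): [7, 14, 16, 18, 19]
Compute completion times sequentially:
  Job 1: processing = 7, completes at 7
  Job 2: processing = 14, completes at 21
  Job 3: processing = 16, completes at 37
  Job 4: processing = 18, completes at 55
  Job 5: processing = 19, completes at 74
Sum of completion times = 194
Average completion time = 194/5 = 38.8

38.8


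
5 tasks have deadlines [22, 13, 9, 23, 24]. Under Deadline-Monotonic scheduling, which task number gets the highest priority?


Sort tasks by relative deadline (ascending):
  Task 3: deadline = 9
  Task 2: deadline = 13
  Task 1: deadline = 22
  Task 4: deadline = 23
  Task 5: deadline = 24
Priority order (highest first): [3, 2, 1, 4, 5]
Highest priority task = 3

3


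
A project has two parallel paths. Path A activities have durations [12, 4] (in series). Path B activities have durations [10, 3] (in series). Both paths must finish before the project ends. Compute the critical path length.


Path A total = 12 + 4 = 16
Path B total = 10 + 3 = 13
Critical path = longest path = max(16, 13) = 16

16


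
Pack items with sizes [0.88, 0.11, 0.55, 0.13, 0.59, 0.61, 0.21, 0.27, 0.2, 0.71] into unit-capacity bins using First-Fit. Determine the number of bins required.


Place items sequentially using First-Fit:
  Item 0.88 -> new Bin 1
  Item 0.11 -> Bin 1 (now 0.99)
  Item 0.55 -> new Bin 2
  Item 0.13 -> Bin 2 (now 0.68)
  Item 0.59 -> new Bin 3
  Item 0.61 -> new Bin 4
  Item 0.21 -> Bin 2 (now 0.89)
  Item 0.27 -> Bin 3 (now 0.86)
  Item 0.2 -> Bin 4 (now 0.81)
  Item 0.71 -> new Bin 5
Total bins used = 5

5


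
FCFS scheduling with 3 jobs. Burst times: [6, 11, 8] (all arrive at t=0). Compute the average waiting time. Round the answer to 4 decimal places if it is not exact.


FCFS order (as given): [6, 11, 8]
Waiting times:
  Job 1: wait = 0
  Job 2: wait = 6
  Job 3: wait = 17
Sum of waiting times = 23
Average waiting time = 23/3 = 7.6667

7.6667


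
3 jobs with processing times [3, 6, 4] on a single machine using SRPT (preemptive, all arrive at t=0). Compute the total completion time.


Since all jobs arrive at t=0, SRPT equals SPT ordering.
SPT order: [3, 4, 6]
Completion times:
  Job 1: p=3, C=3
  Job 2: p=4, C=7
  Job 3: p=6, C=13
Total completion time = 3 + 7 + 13 = 23

23


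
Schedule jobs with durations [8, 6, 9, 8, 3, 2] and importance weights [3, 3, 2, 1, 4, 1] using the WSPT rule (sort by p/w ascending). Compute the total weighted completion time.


Compute p/w ratios and sort ascending (WSPT): [(3, 4), (6, 3), (2, 1), (8, 3), (9, 2), (8, 1)]
Compute weighted completion times:
  Job (p=3,w=4): C=3, w*C=4*3=12
  Job (p=6,w=3): C=9, w*C=3*9=27
  Job (p=2,w=1): C=11, w*C=1*11=11
  Job (p=8,w=3): C=19, w*C=3*19=57
  Job (p=9,w=2): C=28, w*C=2*28=56
  Job (p=8,w=1): C=36, w*C=1*36=36
Total weighted completion time = 199

199


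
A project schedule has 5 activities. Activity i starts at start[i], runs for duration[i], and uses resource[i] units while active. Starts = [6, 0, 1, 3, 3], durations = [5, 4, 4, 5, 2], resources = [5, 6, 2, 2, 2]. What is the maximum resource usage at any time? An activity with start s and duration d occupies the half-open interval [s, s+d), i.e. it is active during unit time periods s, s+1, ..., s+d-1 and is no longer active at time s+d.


Each activity i is active on [start_i, start_i + duration_i).
Compute total resource usage per time slot:
  t=0: active resources = [6], total = 6
  t=1: active resources = [6, 2], total = 8
  t=2: active resources = [6, 2], total = 8
  t=3: active resources = [6, 2, 2, 2], total = 12
  t=4: active resources = [2, 2, 2], total = 6
  t=5: active resources = [2], total = 2
  t=6: active resources = [5, 2], total = 7
  t=7: active resources = [5, 2], total = 7
  t=8: active resources = [5], total = 5
  t=9: active resources = [5], total = 5
  t=10: active resources = [5], total = 5
Peak resource demand = 12

12
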